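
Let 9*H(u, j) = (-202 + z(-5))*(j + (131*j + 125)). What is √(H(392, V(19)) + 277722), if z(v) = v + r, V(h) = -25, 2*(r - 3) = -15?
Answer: 7*√28762/2 ≈ 593.58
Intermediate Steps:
r = -9/2 (r = 3 + (½)*(-15) = 3 - 15/2 = -9/2 ≈ -4.5000)
z(v) = -9/2 + v (z(v) = v - 9/2 = -9/2 + v)
H(u, j) = -5875/2 - 3102*j (H(u, j) = ((-202 + (-9/2 - 5))*(j + (131*j + 125)))/9 = ((-202 - 19/2)*(j + (125 + 131*j)))/9 = (-423*(125 + 132*j)/2)/9 = (-52875/2 - 27918*j)/9 = -5875/2 - 3102*j)
√(H(392, V(19)) + 277722) = √((-5875/2 - 3102*(-25)) + 277722) = √((-5875/2 + 77550) + 277722) = √(149225/2 + 277722) = √(704669/2) = 7*√28762/2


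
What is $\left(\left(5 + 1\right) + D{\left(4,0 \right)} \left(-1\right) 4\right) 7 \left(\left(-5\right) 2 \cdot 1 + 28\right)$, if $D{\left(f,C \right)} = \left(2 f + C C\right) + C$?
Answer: $-3276$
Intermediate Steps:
$D{\left(f,C \right)} = C + C^{2} + 2 f$ ($D{\left(f,C \right)} = \left(2 f + C^{2}\right) + C = \left(C^{2} + 2 f\right) + C = C + C^{2} + 2 f$)
$\left(\left(5 + 1\right) + D{\left(4,0 \right)} \left(-1\right) 4\right) 7 \left(\left(-5\right) 2 \cdot 1 + 28\right) = \left(\left(5 + 1\right) + \left(0 + 0^{2} + 2 \cdot 4\right) \left(-1\right) 4\right) 7 \left(\left(-5\right) 2 \cdot 1 + 28\right) = \left(6 + \left(0 + 0 + 8\right) \left(-1\right) 4\right) 7 \left(\left(-10\right) 1 + 28\right) = \left(6 + 8 \left(-1\right) 4\right) 7 \left(-10 + 28\right) = \left(6 - 32\right) 7 \cdot 18 = \left(-26\right) 7 \cdot 18 = \left(-182\right) 18 = -3276$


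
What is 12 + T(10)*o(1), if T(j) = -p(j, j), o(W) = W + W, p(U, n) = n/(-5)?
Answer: 16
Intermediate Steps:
p(U, n) = -n/5 (p(U, n) = n*(-1/5) = -n/5)
o(W) = 2*W
T(j) = j/5 (T(j) = -(-1)*j/5 = j/5)
12 + T(10)*o(1) = 12 + ((1/5)*10)*(2*1) = 12 + 2*2 = 12 + 4 = 16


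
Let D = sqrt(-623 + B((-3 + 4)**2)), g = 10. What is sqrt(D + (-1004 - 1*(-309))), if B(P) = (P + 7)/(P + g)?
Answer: sqrt(-84095 + 407*I*sqrt(55))/11 ≈ 0.47304 + 26.367*I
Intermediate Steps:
B(P) = (7 + P)/(10 + P) (B(P) = (P + 7)/(P + 10) = (7 + P)/(10 + P))
D = 37*I*sqrt(55)/11 (D = sqrt(-623 + (7 + (-3 + 4)**2)/(10 + (-3 + 4)**2)) = sqrt(-623 + (7 + 1**2)/(10 + 1**2)) = sqrt(-623 + (7 + 1)/(10 + 1)) = sqrt(-623 + 8/11) = sqrt(-6845/11) = 37*I*sqrt(55)/11 ≈ 24.945*I)
sqrt(D + (-1004 - 1*(-309))) = sqrt(37*I*sqrt(55)/11 + (-1004 - 1*(-309))) = sqrt(37*I*sqrt(55)/11 + (-1004 + 309)) = sqrt(37*I*sqrt(55)/11 - 695) = sqrt(-695 + 37*I*sqrt(55)/11)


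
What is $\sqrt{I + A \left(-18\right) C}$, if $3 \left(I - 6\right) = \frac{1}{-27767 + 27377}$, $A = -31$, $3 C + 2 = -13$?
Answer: $\frac{i \sqrt{423446530}}{390} \approx 52.764 i$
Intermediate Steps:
$C = -5$ ($C = - \frac{2}{3} + \frac{1}{3} \left(-13\right) = - \frac{2}{3} - \frac{13}{3} = -5$)
$I = \frac{7019}{1170}$ ($I = 6 + \frac{1}{3 \left(-27767 + 27377\right)} = 6 + \frac{1}{3 \left(-390\right)} = 6 + \frac{1}{3} \left(- \frac{1}{390}\right) = 6 - \frac{1}{1170} = \frac{7019}{1170} \approx 5.9991$)
$\sqrt{I + A \left(-18\right) C} = \sqrt{\frac{7019}{1170} + \left(-31\right) \left(-18\right) \left(-5\right)} = \sqrt{\frac{7019}{1170} + 558 \left(-5\right)} = \sqrt{\frac{7019}{1170} - 2790} = \sqrt{- \frac{3257281}{1170}} = \frac{i \sqrt{423446530}}{390}$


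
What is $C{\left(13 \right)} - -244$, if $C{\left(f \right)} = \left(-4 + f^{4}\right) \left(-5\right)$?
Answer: $-142541$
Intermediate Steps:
$C{\left(f \right)} = 20 - 5 f^{4}$
$C{\left(13 \right)} - -244 = \left(20 - 5 \cdot 13^{4}\right) - -244 = \left(20 - 142805\right) + 244 = -142785 + 244 = -142541$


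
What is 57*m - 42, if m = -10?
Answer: -612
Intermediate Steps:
57*m - 42 = 57*(-10) - 42 = -570 - 42 = -612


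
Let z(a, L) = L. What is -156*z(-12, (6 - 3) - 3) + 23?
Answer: 23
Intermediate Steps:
-156*z(-12, (6 - 3) - 3) + 23 = -156*((6 - 3) - 3) + 23 = -156*(3 - 3) + 23 = -156*0 + 23 = 0 + 23 = 23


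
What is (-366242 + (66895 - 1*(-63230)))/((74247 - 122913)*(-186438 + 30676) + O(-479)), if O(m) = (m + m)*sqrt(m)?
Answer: -447460220197641/14365288159359210755 - 113100043*I*sqrt(479)/28730576318718421510 ≈ -3.1149e-5 - 8.6156e-11*I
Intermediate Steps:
O(m) = 2*m**(3/2) (O(m) = (2*m)*sqrt(m) = 2*m**(3/2))
(-366242 + (66895 - 1*(-63230)))/((74247 - 122913)*(-186438 + 30676) + O(-479)) = (-366242 + (66895 - 1*(-63230)))/((74247 - 122913)*(-186438 + 30676) + 2*(-479)**(3/2)) = (-366242 + (66895 + 63230))/(-48666*(-155762) + 2*(-479*I*sqrt(479))) = (-366242 + 130125)/(7580313492 - 958*I*sqrt(479)) = -236117/(7580313492 - 958*I*sqrt(479))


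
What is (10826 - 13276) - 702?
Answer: -3152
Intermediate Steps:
(10826 - 13276) - 702 = -2450 - 702 = -3152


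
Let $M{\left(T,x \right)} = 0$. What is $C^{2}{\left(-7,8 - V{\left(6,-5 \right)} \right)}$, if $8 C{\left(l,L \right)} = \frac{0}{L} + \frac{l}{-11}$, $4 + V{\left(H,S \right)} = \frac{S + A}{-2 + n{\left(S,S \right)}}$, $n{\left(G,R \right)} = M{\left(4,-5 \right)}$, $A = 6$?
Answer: $\frac{49}{7744} \approx 0.0063275$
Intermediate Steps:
$n{\left(G,R \right)} = 0$
$V{\left(H,S \right)} = -7 - \frac{S}{2}$ ($V{\left(H,S \right)} = -4 + \frac{S + 6}{-2 + 0} = -4 + \frac{6 + S}{-2} = -4 + \left(6 + S\right) \left(- \frac{1}{2}\right) = -4 - \left(3 + \frac{S}{2}\right) = -7 - \frac{S}{2}$)
$C{\left(l,L \right)} = - \frac{l}{88}$ ($C{\left(l,L \right)} = \frac{\frac{0}{L} + \frac{l}{-11}}{8} = \frac{0 + l \left(- \frac{1}{11}\right)}{8} = \frac{0 - \frac{l}{11}}{8} = \frac{\left(- \frac{1}{11}\right) l}{8} = - \frac{l}{88}$)
$C^{2}{\left(-7,8 - V{\left(6,-5 \right)} \right)} = \left(\left(- \frac{1}{88}\right) \left(-7\right)\right)^{2} = \left(\frac{7}{88}\right)^{2} = \frac{49}{7744}$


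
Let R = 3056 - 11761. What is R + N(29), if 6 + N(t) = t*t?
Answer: -7870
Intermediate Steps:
N(t) = -6 + t² (N(t) = -6 + t*t = -6 + t²)
R = -8705
R + N(29) = -8705 + (-6 + 29²) = -8705 + (-6 + 841) = -8705 + 835 = -7870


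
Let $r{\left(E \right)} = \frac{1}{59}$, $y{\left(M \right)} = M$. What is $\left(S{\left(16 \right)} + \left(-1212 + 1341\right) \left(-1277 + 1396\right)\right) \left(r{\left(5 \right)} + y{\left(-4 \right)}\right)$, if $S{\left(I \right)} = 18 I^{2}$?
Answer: $- \frac{4690365}{59} \approx -79498.0$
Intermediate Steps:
$r{\left(E \right)} = \frac{1}{59}$
$\left(S{\left(16 \right)} + \left(-1212 + 1341\right) \left(-1277 + 1396\right)\right) \left(r{\left(5 \right)} + y{\left(-4 \right)}\right) = \left(18 \cdot 16^{2} + \left(-1212 + 1341\right) \left(-1277 + 1396\right)\right) \left(\frac{1}{59} - 4\right) = \left(18 \cdot 256 + 129 \cdot 119\right) \left(- \frac{235}{59}\right) = \left(4608 + 15351\right) \left(- \frac{235}{59}\right) = 19959 \left(- \frac{235}{59}\right) = - \frac{4690365}{59}$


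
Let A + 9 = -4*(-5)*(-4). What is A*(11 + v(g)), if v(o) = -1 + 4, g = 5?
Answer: -1246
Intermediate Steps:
A = -89 (A = -9 - 4*(-5)*(-4) = -9 + 20*(-4) = -9 - 80 = -89)
v(o) = 3
A*(11 + v(g)) = -89*(11 + 3) = -89*14 = -1246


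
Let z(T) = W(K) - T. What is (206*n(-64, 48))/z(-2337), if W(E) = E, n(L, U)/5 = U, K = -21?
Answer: 4120/193 ≈ 21.347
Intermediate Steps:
n(L, U) = 5*U
z(T) = -21 - T
(206*n(-64, 48))/z(-2337) = (206*(5*48))/(-21 - 1*(-2337)) = (206*240)/(-21 + 2337) = 49440/2316 = 49440*(1/2316) = 4120/193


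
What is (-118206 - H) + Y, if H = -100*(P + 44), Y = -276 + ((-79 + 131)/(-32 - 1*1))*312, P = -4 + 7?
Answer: -1257010/11 ≈ -1.1427e+5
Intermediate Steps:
P = 3
Y = -8444/11 (Y = -276 + (52/(-32 - 1))*312 = -276 + (52/(-33))*312 = -276 + (52*(-1/33))*312 = -276 - 52/33*312 = -276 - 5408/11 = -8444/11 ≈ -767.64)
H = -4700 (H = -100*(3 + 44) = -100*47 = -4700)
(-118206 - H) + Y = (-118206 - 1*(-4700)) - 8444/11 = (-118206 + 4700) - 8444/11 = -113506 - 8444/11 = -1257010/11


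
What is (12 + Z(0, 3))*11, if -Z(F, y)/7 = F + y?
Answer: -99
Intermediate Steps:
Z(F, y) = -7*F - 7*y (Z(F, y) = -7*(F + y) = -7*F - 7*y)
(12 + Z(0, 3))*11 = (12 + (-7*0 - 7*3))*11 = (12 + (0 - 21))*11 = (12 - 21)*11 = -9*11 = -99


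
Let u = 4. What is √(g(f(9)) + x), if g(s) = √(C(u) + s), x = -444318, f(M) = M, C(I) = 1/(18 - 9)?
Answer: √(-3998862 + 3*√82)/3 ≈ 666.57*I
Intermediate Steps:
C(I) = ⅑ (C(I) = 1/9 = ⅑)
g(s) = √(⅑ + s)
√(g(f(9)) + x) = √(√(1 + 9*9)/3 - 444318) = √(√(1 + 81)/3 - 444318) = √(√82/3 - 444318) = √(-444318 + √82/3)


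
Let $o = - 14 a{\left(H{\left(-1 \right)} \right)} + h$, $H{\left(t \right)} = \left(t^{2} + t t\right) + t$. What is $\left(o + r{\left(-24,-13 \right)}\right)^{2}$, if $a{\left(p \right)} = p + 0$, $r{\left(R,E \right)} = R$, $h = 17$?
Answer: $441$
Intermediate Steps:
$H{\left(t \right)} = t + 2 t^{2}$ ($H{\left(t \right)} = \left(t^{2} + t^{2}\right) + t = 2 t^{2} + t = t + 2 t^{2}$)
$a{\left(p \right)} = p$
$o = 3$ ($o = - 14 \left(- (1 + 2 \left(-1\right))\right) + 17 = - 14 \left(- (1 - 2)\right) + 17 = - 14 \left(\left(-1\right) \left(-1\right)\right) + 17 = \left(-14\right) 1 + 17 = -14 + 17 = 3$)
$\left(o + r{\left(-24,-13 \right)}\right)^{2} = \left(3 - 24\right)^{2} = \left(-21\right)^{2} = 441$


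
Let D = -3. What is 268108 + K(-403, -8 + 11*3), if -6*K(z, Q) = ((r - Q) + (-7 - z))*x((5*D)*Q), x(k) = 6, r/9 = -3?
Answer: 267764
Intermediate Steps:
r = -27 (r = 9*(-3) = -27)
K(z, Q) = 34 + Q + z (K(z, Q) = -((-27 - Q) + (-7 - z))*6/6 = -(-34 - Q - z)*6/6 = -(-204 - 6*Q - 6*z)/6 = 34 + Q + z)
268108 + K(-403, -8 + 11*3) = 268108 + (34 + (-8 + 11*3) - 403) = 268108 + (34 + (-8 + 33) - 403) = 268108 + (34 + 25 - 403) = 268108 - 344 = 267764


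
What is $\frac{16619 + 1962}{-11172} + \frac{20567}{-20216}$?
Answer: $- \frac{1137985}{424536} \approx -2.6805$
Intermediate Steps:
$\frac{16619 + 1962}{-11172} + \frac{20567}{-20216} = 18581 \left(- \frac{1}{11172}\right) + 20567 \left(- \frac{1}{20216}\right) = - \frac{18581}{11172} - \frac{20567}{20216} = - \frac{1137985}{424536}$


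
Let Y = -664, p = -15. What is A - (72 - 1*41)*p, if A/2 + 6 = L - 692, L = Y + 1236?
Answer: 213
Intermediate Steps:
L = 572 (L = -664 + 1236 = 572)
A = -252 (A = -12 + 2*(572 - 692) = -12 + 2*(-120) = -12 - 240 = -252)
A - (72 - 1*41)*p = -252 - (72 - 1*41)*(-15) = -252 - (72 - 41)*(-15) = -252 - 31*(-15) = -252 - 1*(-465) = -252 + 465 = 213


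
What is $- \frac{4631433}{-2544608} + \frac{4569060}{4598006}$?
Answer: $\frac{16460911675539}{5850061425824} \approx 2.8138$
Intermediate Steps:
$- \frac{4631433}{-2544608} + \frac{4569060}{4598006} = \left(-4631433\right) \left(- \frac{1}{2544608}\right) + 4569060 \cdot \frac{1}{4598006} = \frac{4631433}{2544608} + \frac{2284530}{2299003} = \frac{16460911675539}{5850061425824}$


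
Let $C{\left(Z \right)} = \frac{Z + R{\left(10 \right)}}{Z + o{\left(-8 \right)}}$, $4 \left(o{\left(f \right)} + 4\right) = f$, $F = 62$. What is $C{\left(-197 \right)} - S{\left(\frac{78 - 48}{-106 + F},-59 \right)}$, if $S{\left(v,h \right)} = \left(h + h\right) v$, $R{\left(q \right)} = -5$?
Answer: $- \frac{177433}{2233} \approx -79.459$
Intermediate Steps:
$o{\left(f \right)} = -4 + \frac{f}{4}$
$S{\left(v,h \right)} = 2 h v$
$C{\left(Z \right)} = \frac{-5 + Z}{-6 + Z}$ ($C{\left(Z \right)} = \frac{Z - 5}{Z + \left(-4 + \frac{1}{4} \left(-8\right)\right)} = \frac{-5 + Z}{Z - 6} = \frac{-5 + Z}{-6 + Z}$)
$C{\left(-197 \right)} - S{\left(\frac{78 - 48}{-106 + F},-59 \right)} = \frac{-5 - 197}{-6 - 197} - 2 \left(-59\right) \frac{78 - 48}{-106 + 62} = \frac{1}{-203} \left(-202\right) - 2 \left(-59\right) \frac{30}{-44} = \left(- \frac{1}{203}\right) \left(-202\right) - 2 \left(-59\right) 30 \left(- \frac{1}{44}\right) = \frac{202}{203} - 2 \left(-59\right) \left(- \frac{15}{22}\right) = \frac{202}{203} - \frac{885}{11} = - \frac{177433}{2233}$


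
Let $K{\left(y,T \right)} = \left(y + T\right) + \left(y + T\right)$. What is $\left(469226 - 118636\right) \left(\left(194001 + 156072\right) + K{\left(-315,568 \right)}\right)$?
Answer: $122909491610$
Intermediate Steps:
$K{\left(y,T \right)} = 2 T + 2 y$ ($K{\left(y,T \right)} = \left(T + y\right) + \left(T + y\right) = 2 T + 2 y$)
$\left(469226 - 118636\right) \left(\left(194001 + 156072\right) + K{\left(-315,568 \right)}\right) = \left(469226 - 118636\right) \left(\left(194001 + 156072\right) + \left(2 \cdot 568 + 2 \left(-315\right)\right)\right) = 350590 \left(350073 + \left(1136 - 630\right)\right) = 350590 \left(350073 + 506\right) = 350590 \cdot 350579 = 122909491610$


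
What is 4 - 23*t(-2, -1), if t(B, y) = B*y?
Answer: -42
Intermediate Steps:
4 - 23*t(-2, -1) = 4 - (-46)*(-1) = 4 - 23*2 = 4 - 46 = -42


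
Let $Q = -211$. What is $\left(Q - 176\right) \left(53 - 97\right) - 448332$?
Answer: $-431304$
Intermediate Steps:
$\left(Q - 176\right) \left(53 - 97\right) - 448332 = \left(-211 - 176\right) \left(53 - 97\right) - 448332 = \left(-387\right) \left(-44\right) - 448332 = 17028 - 448332 = -431304$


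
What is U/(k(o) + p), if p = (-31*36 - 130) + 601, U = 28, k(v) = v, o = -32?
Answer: -28/677 ≈ -0.041359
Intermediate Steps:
p = -645 (p = (-1116 - 130) + 601 = -1246 + 601 = -645)
U/(k(o) + p) = 28/(-32 - 645) = 28/(-677) = -1/677*28 = -28/677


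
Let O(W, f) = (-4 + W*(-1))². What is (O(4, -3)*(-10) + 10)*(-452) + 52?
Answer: 284812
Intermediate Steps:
O(W, f) = (-4 - W)²
(O(4, -3)*(-10) + 10)*(-452) + 52 = ((4 + 4)²*(-10) + 10)*(-452) + 52 = (8²*(-10) + 10)*(-452) + 52 = (64*(-10) + 10)*(-452) + 52 = (-640 + 10)*(-452) + 52 = -630*(-452) + 52 = 284760 + 52 = 284812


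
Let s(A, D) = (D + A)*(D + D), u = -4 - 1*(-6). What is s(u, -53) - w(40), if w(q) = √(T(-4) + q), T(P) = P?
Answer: 5400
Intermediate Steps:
u = 2 (u = -4 + 6 = 2)
w(q) = √(-4 + q)
s(A, D) = 2*D*(A + D) (s(A, D) = (A + D)*(2*D) = 2*D*(A + D))
s(u, -53) - w(40) = 2*(-53)*(2 - 53) - √(-4 + 40) = 2*(-53)*(-51) - √36 = 5406 - 1*6 = 5406 - 6 = 5400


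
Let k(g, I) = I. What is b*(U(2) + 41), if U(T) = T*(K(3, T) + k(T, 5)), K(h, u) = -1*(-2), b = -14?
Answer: -770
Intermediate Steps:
K(h, u) = 2
U(T) = 7*T (U(T) = T*(2 + 5) = T*7 = 7*T)
b*(U(2) + 41) = -14*(7*2 + 41) = -14*(14 + 41) = -14*55 = -770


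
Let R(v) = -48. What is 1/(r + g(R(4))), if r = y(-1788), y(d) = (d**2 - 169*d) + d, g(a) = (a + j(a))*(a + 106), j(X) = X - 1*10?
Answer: 1/3491180 ≈ 2.8644e-7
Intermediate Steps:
j(X) = -10 + X (j(X) = X - 10 = -10 + X)
g(a) = (-10 + 2*a)*(106 + a) (g(a) = (a + (-10 + a))*(a + 106) = (-10 + 2*a)*(106 + a))
y(d) = d**2 - 168*d
r = 3497328 (r = -1788*(-168 - 1788) = -1788*(-1956) = 3497328)
1/(r + g(R(4))) = 1/(3497328 + (-1060 + 2*(-48)**2 + 202*(-48))) = 1/(3497328 + (-1060 + 2*2304 - 9696)) = 1/(3497328 + (-1060 + 4608 - 9696)) = 1/(3497328 - 6148) = 1/3491180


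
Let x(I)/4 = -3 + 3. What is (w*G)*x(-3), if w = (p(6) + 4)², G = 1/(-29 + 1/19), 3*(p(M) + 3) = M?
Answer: 0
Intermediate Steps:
p(M) = -3 + M/3
x(I) = 0 (x(I) = 4*(-3 + 3) = 4*0 = 0)
G = -19/550 (G = 1/(-29 + 1/19) = 1/(-550/19) = -19/550 ≈ -0.034545)
w = 9 (w = ((-3 + (⅓)*6) + 4)² = ((-3 + 2) + 4)² = (-1 + 4)² = 3² = 9)
(w*G)*x(-3) = (9*(-19/550))*0 = -171/550*0 = 0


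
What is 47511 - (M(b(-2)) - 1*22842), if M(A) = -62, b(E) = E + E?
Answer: 70415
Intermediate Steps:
b(E) = 2*E
47511 - (M(b(-2)) - 1*22842) = 47511 - (-62 - 1*22842) = 47511 - (-62 - 22842) = 47511 - 1*(-22904) = 47511 + 22904 = 70415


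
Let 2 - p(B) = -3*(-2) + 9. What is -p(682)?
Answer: 13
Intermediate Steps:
p(B) = -13 (p(B) = 2 - (-3*(-2) + 9) = 2 - (6 + 9) = 2 - 1*15 = 2 - 15 = -13)
-p(682) = -1*(-13) = 13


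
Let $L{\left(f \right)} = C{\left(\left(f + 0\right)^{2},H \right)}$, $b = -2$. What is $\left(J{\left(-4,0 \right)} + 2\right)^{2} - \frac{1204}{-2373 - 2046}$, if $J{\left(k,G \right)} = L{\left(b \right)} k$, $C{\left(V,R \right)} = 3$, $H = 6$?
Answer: $\frac{443104}{4419} \approx 100.27$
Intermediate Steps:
$L{\left(f \right)} = 3$
$J{\left(k,G \right)} = 3 k$
$\left(J{\left(-4,0 \right)} + 2\right)^{2} - \frac{1204}{-2373 - 2046} = \left(3 \left(-4\right) + 2\right)^{2} - \frac{1204}{-2373 - 2046} = \left(-12 + 2\right)^{2} - \frac{1204}{-4419} = \left(-10\right)^{2} - 1204 \left(- \frac{1}{4419}\right) = 100 - - \frac{1204}{4419} = 100 + \frac{1204}{4419} = \frac{443104}{4419}$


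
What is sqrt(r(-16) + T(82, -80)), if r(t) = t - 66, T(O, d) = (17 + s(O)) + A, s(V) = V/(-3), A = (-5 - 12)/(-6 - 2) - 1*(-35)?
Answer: 5*I*sqrt(318)/12 ≈ 7.4302*I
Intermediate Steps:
A = 297/8 (A = -17/(-8) + 35 = -17*(-1/8) + 35 = 17/8 + 35 = 297/8 ≈ 37.125)
s(V) = -V/3 (s(V) = V*(-1/3) = -V/3)
T(O, d) = 433/8 - O/3 (T(O, d) = (17 - O/3) + 297/8 = 433/8 - O/3)
r(t) = -66 + t
sqrt(r(-16) + T(82, -80)) = sqrt((-66 - 16) + (433/8 - 1/3*82)) = sqrt(-82 + (433/8 - 82/3)) = sqrt(-82 + 643/24) = sqrt(-1325/24) = 5*I*sqrt(318)/12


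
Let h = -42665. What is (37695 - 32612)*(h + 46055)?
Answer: 17231370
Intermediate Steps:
(37695 - 32612)*(h + 46055) = (37695 - 32612)*(-42665 + 46055) = 5083*3390 = 17231370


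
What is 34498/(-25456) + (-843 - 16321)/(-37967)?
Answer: -436429391/483243976 ≈ -0.90312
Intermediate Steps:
34498/(-25456) + (-843 - 16321)/(-37967) = 34498*(-1/25456) - 17164*(-1/37967) = -17249/12728 + 17164/37967 = -436429391/483243976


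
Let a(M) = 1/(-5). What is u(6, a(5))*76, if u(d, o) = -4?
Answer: -304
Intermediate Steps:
a(M) = -1/5
u(6, a(5))*76 = -4*76 = -304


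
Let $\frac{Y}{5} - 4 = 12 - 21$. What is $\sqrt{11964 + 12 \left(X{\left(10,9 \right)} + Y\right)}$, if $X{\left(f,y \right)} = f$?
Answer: $2 \sqrt{2946} \approx 108.55$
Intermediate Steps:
$Y = -25$ ($Y = 20 + 5 \left(12 - 21\right) = 20 + 5 \left(-9\right) = 20 - 45 = -25$)
$\sqrt{11964 + 12 \left(X{\left(10,9 \right)} + Y\right)} = \sqrt{11964 + 12 \left(10 - 25\right)} = \sqrt{11964 + 12 \left(-15\right)} = \sqrt{11964 - 180} = \sqrt{11784} = 2 \sqrt{2946}$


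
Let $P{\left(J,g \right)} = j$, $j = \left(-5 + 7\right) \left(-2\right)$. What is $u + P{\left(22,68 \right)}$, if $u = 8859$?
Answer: $8855$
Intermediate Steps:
$j = -4$ ($j = 2 \left(-2\right) = -4$)
$P{\left(J,g \right)} = -4$
$u + P{\left(22,68 \right)} = 8859 - 4 = 8855$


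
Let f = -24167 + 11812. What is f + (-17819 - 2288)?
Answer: -32462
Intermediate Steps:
f = -12355
f + (-17819 - 2288) = -12355 + (-17819 - 2288) = -12355 - 20107 = -32462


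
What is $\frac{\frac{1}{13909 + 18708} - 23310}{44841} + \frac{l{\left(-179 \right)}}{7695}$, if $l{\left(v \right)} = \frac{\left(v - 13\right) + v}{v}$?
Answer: $- \frac{348900510020386}{671521161874095} \approx -0.51957$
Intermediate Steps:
$l{\left(v \right)} = \frac{-13 + 2 v}{v}$ ($l{\left(v \right)} = \frac{\left(-13 + v\right) + v}{v} = \frac{-13 + 2 v}{v}$)
$\frac{\frac{1}{13909 + 18708} - 23310}{44841} + \frac{l{\left(-179 \right)}}{7695} = \frac{\frac{1}{13909 + 18708} - 23310}{44841} + \frac{2 - \frac{13}{-179}}{7695} = \left(\frac{1}{32617} - 23310\right) \frac{1}{44841} + \left(2 - - \frac{13}{179}\right) \frac{1}{7695} = \left(\frac{1}{32617} - 23310\right) \frac{1}{44841} + \left(2 + \frac{13}{179}\right) \frac{1}{7695} = \left(- \frac{760302269}{32617}\right) \frac{1}{44841} + \frac{371}{179} \cdot \frac{1}{7695} = - \frac{760302269}{1462578897} + \frac{371}{1377405} = - \frac{348900510020386}{671521161874095}$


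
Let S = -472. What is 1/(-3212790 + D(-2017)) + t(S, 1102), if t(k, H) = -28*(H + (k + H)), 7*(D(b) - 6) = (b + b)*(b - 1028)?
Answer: -70706877025/1457994 ≈ -48496.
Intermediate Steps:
D(b) = 6 + 2*b*(-1028 + b)/7 (D(b) = 6 + ((b + b)*(b - 1028))/7 = 6 + ((2*b)*(-1028 + b))/7 = 6 + (2*b*(-1028 + b))/7 = 6 + 2*b*(-1028 + b)/7)
t(k, H) = -56*H - 28*k (t(k, H) = -28*(H + (H + k)) = -28*(k + 2*H) = -56*H - 28*k)
1/(-3212790 + D(-2017)) + t(S, 1102) = 1/(-3212790 + (6 - 2056/7*(-2017) + (2/7)*(-2017)²)) + (-56*1102 - 28*(-472)) = 1/(-3212790 + (6 + 4146952/7 + (2/7)*4068289)) + (-61712 + 13216) = 1/(-3212790 + (6 + 4146952/7 + 8136578/7)) - 48496 = 1/(-3212790 + 1754796) - 48496 = 1/(-1457994) - 48496 = -1/1457994 - 48496 = -70706877025/1457994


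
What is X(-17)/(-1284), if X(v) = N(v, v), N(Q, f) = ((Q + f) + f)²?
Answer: -867/428 ≈ -2.0257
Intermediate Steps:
N(Q, f) = (Q + 2*f)²
X(v) = 9*v² (X(v) = (v + 2*v)² = (3*v)² = 9*v²)
X(-17)/(-1284) = (9*(-17)²)/(-1284) = (9*289)*(-1/1284) = 2601*(-1/1284) = -867/428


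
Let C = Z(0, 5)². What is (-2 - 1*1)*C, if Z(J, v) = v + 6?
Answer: -363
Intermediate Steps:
Z(J, v) = 6 + v
C = 121 (C = (6 + 5)² = 11² = 121)
(-2 - 1*1)*C = (-2 - 1*1)*121 = (-2 - 1)*121 = -3*121 = -363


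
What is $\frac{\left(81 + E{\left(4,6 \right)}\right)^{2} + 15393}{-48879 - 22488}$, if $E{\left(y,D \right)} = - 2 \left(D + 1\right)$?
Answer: $- \frac{19882}{71367} \approx -0.27859$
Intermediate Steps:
$E{\left(y,D \right)} = -2 - 2 D$ ($E{\left(y,D \right)} = - 2 \left(1 + D\right) = -2 - 2 D$)
$\frac{\left(81 + E{\left(4,6 \right)}\right)^{2} + 15393}{-48879 - 22488} = \frac{\left(81 - 14\right)^{2} + 15393}{-48879 - 22488} = \frac{\left(81 - 14\right)^{2} + 15393}{-71367} = \left(\left(81 - 14\right)^{2} + 15393\right) \left(- \frac{1}{71367}\right) = \left(67^{2} + 15393\right) \left(- \frac{1}{71367}\right) = \left(4489 + 15393\right) \left(- \frac{1}{71367}\right) = 19882 \left(- \frac{1}{71367}\right) = - \frac{19882}{71367}$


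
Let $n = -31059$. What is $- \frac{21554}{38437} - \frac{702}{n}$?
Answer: $- \frac{85696}{159239} \approx -0.53816$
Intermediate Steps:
$- \frac{21554}{38437} - \frac{702}{n} = - \frac{21554}{38437} - \frac{702}{-31059} = \left(-21554\right) \frac{1}{38437} - - \frac{78}{3451} = - \frac{21554}{38437} + \frac{78}{3451} = - \frac{85696}{159239}$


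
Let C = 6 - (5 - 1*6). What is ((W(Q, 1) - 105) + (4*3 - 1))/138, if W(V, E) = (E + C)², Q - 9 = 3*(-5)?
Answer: -5/23 ≈ -0.21739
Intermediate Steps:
C = 7 (C = 6 - (5 - 6) = 6 - 1*(-1) = 6 + 1 = 7)
Q = -6 (Q = 9 + 3*(-5) = 9 - 15 = -6)
W(V, E) = (7 + E)² (W(V, E) = (E + 7)² = (7 + E)²)
((W(Q, 1) - 105) + (4*3 - 1))/138 = (((7 + 1)² - 105) + (4*3 - 1))/138 = ((8² - 105) + (12 - 1))*(1/138) = ((64 - 105) + 11)*(1/138) = (-41 + 11)*(1/138) = -30*1/138 = -5/23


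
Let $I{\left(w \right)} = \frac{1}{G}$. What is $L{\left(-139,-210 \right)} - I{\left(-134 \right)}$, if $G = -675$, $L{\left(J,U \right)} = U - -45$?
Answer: $- \frac{111374}{675} \approx -165.0$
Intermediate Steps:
$L{\left(J,U \right)} = 45 + U$ ($L{\left(J,U \right)} = U + 45 = 45 + U$)
$I{\left(w \right)} = - \frac{1}{675}$ ($I{\left(w \right)} = \frac{1}{-675} = - \frac{1}{675}$)
$L{\left(-139,-210 \right)} - I{\left(-134 \right)} = \left(45 - 210\right) - - \frac{1}{675} = -165 + \frac{1}{675} = - \frac{111374}{675}$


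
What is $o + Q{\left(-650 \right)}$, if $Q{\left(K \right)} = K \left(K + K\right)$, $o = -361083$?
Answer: $483917$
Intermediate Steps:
$Q{\left(K \right)} = 2 K^{2}$ ($Q{\left(K \right)} = K 2 K = 2 K^{2}$)
$o + Q{\left(-650 \right)} = -361083 + 2 \left(-650\right)^{2} = -361083 + 2 \cdot 422500 = -361083 + 845000 = 483917$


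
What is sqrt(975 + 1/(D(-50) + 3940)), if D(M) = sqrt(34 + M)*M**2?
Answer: sqrt(8132537536374365 - 722022500*I)/2888090 ≈ 31.225 - 1.3861e-6*I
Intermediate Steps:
D(M) = M**2*sqrt(34 + M)
sqrt(975 + 1/(D(-50) + 3940)) = sqrt(975 + 1/((-50)**2*sqrt(34 - 50) + 3940)) = sqrt(975 + 1/(2500*sqrt(-16) + 3940)) = sqrt(975 + 1/(2500*(4*I) + 3940)) = sqrt(975 + 1/(10000*I + 3940)) = sqrt(975 + 1/(3940 + 10000*I)) = sqrt(975 + (3940 - 10000*I)/115523600)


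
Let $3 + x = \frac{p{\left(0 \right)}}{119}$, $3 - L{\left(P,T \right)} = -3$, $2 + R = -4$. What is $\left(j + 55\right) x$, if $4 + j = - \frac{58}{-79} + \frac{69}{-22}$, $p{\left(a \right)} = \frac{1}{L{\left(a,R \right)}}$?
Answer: $- \frac{180835283}{1240932} \approx -145.73$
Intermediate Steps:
$R = -6$ ($R = -2 - 4 = -6$)
$L{\left(P,T \right)} = 6$ ($L{\left(P,T \right)} = 3 - -3 = 3 + 3 = 6$)
$p{\left(a \right)} = \frac{1}{6}$
$j = - \frac{11127}{1738}$ ($j = -4 + \left(- \frac{58}{-79} + \frac{69}{-22}\right) = -4 + \left(\left(-58\right) \left(- \frac{1}{79}\right) + 69 \left(- \frac{1}{22}\right)\right) = -4 + \left(\frac{58}{79} - \frac{69}{22}\right) = -4 - \frac{4175}{1738} = - \frac{11127}{1738} \approx -6.4022$)
$x = - \frac{2141}{714}$ ($x = -3 + \frac{1}{6 \cdot 119} = -3 + \frac{1}{6} \cdot \frac{1}{119} = -3 + \frac{1}{714} = - \frac{2141}{714} \approx -2.9986$)
$\left(j + 55\right) x = \left(- \frac{11127}{1738} + 55\right) \left(- \frac{2141}{714}\right) = \frac{84463}{1738} \left(- \frac{2141}{714}\right) = - \frac{180835283}{1240932}$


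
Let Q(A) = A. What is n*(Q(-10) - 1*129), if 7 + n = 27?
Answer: -2780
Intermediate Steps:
n = 20 (n = -7 + 27 = 20)
n*(Q(-10) - 1*129) = 20*(-10 - 1*129) = 20*(-10 - 129) = 20*(-139) = -2780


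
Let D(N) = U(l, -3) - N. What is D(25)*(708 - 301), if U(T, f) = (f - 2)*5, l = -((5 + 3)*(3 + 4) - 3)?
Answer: -20350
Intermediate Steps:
l = -53 (l = -(8*7 - 3) = -(56 - 3) = -1*53 = -53)
U(T, f) = -10 + 5*f (U(T, f) = (-2 + f)*5 = -10 + 5*f)
D(N) = -25 - N (D(N) = (-10 + 5*(-3)) - N = (-10 - 15) - N = -25 - N)
D(25)*(708 - 301) = (-25 - 1*25)*(708 - 301) = (-25 - 25)*407 = -50*407 = -20350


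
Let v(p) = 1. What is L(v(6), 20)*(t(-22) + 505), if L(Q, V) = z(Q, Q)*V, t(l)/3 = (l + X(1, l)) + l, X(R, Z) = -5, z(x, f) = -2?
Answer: -14320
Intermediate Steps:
t(l) = -15 + 6*l (t(l) = 3*((l - 5) + l) = 3*((-5 + l) + l) = 3*(-5 + 2*l) = -15 + 6*l)
L(Q, V) = -2*V
L(v(6), 20)*(t(-22) + 505) = (-2*20)*((-15 + 6*(-22)) + 505) = -40*((-15 - 132) + 505) = -40*(-147 + 505) = -40*358 = -14320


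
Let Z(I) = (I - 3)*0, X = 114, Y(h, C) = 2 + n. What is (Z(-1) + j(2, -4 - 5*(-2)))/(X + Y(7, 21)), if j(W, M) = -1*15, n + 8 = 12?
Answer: -1/8 ≈ -0.12500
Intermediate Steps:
n = 4 (n = -8 + 12 = 4)
Y(h, C) = 6 (Y(h, C) = 2 + 4 = 6)
Z(I) = 0 (Z(I) = (-3 + I)*0 = 0)
j(W, M) = -15
(Z(-1) + j(2, -4 - 5*(-2)))/(X + Y(7, 21)) = (0 - 15)/(114 + 6) = -15/120 = -15*1/120 = -1/8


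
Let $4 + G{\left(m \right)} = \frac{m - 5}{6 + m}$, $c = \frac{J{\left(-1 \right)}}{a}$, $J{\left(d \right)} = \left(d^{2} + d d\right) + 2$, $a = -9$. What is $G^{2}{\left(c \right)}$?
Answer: $\frac{62001}{2500} \approx 24.8$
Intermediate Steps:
$J{\left(d \right)} = 2 + 2 d^{2}$ ($J{\left(d \right)} = \left(d^{2} + d^{2}\right) + 2 = 2 d^{2} + 2 = 2 + 2 d^{2}$)
$c = - \frac{4}{9}$ ($c = \frac{2 + 2 \left(-1\right)^{2}}{-9} = \left(2 + 2 \cdot 1\right) \left(- \frac{1}{9}\right) = \left(2 + 2\right) \left(- \frac{1}{9}\right) = 4 \left(- \frac{1}{9}\right) = - \frac{4}{9} \approx -0.44444$)
$G{\left(m \right)} = -4 + \frac{-5 + m}{6 + m}$ ($G{\left(m \right)} = -4 + \frac{m - 5}{6 + m} = -4 + \frac{-5 + m}{6 + m}$)
$G^{2}{\left(c \right)} = \left(\frac{-29 - - \frac{4}{3}}{6 - \frac{4}{9}}\right)^{2} = \left(\frac{-29 + \frac{4}{3}}{\frac{50}{9}}\right)^{2} = \left(\frac{9}{50} \left(- \frac{83}{3}\right)\right)^{2} = \left(- \frac{249}{50}\right)^{2} = \frac{62001}{2500}$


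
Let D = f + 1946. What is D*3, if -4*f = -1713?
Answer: 28491/4 ≈ 7122.8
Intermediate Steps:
f = 1713/4 (f = -1/4*(-1713) = 1713/4 ≈ 428.25)
D = 9497/4 (D = 1713/4 + 1946 = 9497/4 ≈ 2374.3)
D*3 = (9497/4)*3 = 28491/4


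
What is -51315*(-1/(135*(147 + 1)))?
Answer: 3421/1332 ≈ 2.5683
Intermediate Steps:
-51315*(-1/(135*(147 + 1))) = -51315/(148*(-135)) = -51315/(-19980) = -51315*(-1/19980) = 3421/1332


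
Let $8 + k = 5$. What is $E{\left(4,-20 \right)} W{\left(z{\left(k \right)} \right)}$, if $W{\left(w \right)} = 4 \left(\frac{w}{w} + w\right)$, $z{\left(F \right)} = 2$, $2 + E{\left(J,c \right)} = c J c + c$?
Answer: $18936$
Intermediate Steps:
$E{\left(J,c \right)} = -2 + c + J c^{2}$ ($E{\left(J,c \right)} = -2 + \left(c J c + c\right) = -2 + \left(J c c + c\right) = -2 + \left(J c^{2} + c\right) = -2 + \left(c + J c^{2}\right) = -2 + c + J c^{2}$)
$k = -3$ ($k = -8 + 5 = -3$)
$W{\left(w \right)} = 4 + 4 w$ ($W{\left(w \right)} = 4 \left(1 + w\right) = 4 + 4 w$)
$E{\left(4,-20 \right)} W{\left(z{\left(k \right)} \right)} = \left(-2 - 20 + 4 \left(-20\right)^{2}\right) \left(4 + 4 \cdot 2\right) = \left(-2 - 20 + 4 \cdot 400\right) \left(4 + 8\right) = \left(-2 - 20 + 1600\right) 12 = 1578 \cdot 12 = 18936$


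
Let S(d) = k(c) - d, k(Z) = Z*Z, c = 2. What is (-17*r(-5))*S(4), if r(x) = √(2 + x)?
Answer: 0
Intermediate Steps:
k(Z) = Z²
S(d) = 4 - d (S(d) = 2² - d = 4 - d)
(-17*r(-5))*S(4) = (-17*√(2 - 5))*(4 - 1*4) = (-17*I*√3)*(4 - 4) = -17*I*√3*0 = 0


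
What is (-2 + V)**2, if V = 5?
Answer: 9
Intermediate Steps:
(-2 + V)**2 = (-2 + 5)**2 = 3**2 = 9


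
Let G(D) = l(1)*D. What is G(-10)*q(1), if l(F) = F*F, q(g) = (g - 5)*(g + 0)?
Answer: 40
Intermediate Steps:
q(g) = g*(-5 + g) (q(g) = (-5 + g)*g = g*(-5 + g))
l(F) = F²
G(D) = D (G(D) = 1²*D = 1*D = D)
G(-10)*q(1) = -10*(-5 + 1) = -10*(-4) = 40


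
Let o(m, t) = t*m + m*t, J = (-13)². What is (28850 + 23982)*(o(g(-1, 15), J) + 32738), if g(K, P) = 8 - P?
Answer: 1604613504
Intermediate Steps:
J = 169
o(m, t) = 2*m*t (o(m, t) = m*t + m*t = 2*m*t)
(28850 + 23982)*(o(g(-1, 15), J) + 32738) = (28850 + 23982)*(2*(8 - 1*15)*169 + 32738) = 52832*(2*(8 - 15)*169 + 32738) = 52832*(2*(-7)*169 + 32738) = 52832*(-2366 + 32738) = 52832*30372 = 1604613504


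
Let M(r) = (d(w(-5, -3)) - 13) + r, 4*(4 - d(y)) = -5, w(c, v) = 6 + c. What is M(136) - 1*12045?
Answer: -47667/4 ≈ -11917.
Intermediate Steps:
d(y) = 21/4 (d(y) = 4 - ¼*(-5) = 4 + 5/4 = 21/4)
M(r) = -31/4 + r (M(r) = (21/4 - 13) + r = -31/4 + r)
M(136) - 1*12045 = (-31/4 + 136) - 1*12045 = 513/4 - 12045 = -47667/4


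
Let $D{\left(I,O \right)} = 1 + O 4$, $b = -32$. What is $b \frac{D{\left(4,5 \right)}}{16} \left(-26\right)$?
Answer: $1092$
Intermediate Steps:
$D{\left(I,O \right)} = 1 + 4 O$
$b \frac{D{\left(4,5 \right)}}{16} \left(-26\right) = - 32 \frac{1 + 4 \cdot 5}{16} \left(-26\right) = - 32 \left(1 + 20\right) \frac{1}{16} \left(-26\right) = - 32 \cdot 21 \cdot \frac{1}{16} \left(-26\right) = \left(-32\right) \frac{21}{16} \left(-26\right) = \left(-42\right) \left(-26\right) = 1092$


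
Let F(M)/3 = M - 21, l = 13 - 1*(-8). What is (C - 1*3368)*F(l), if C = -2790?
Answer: 0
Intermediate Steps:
l = 21 (l = 13 + 8 = 21)
F(M) = -63 + 3*M (F(M) = 3*(M - 21) = 3*(-21 + M) = -63 + 3*M)
(C - 1*3368)*F(l) = (-2790 - 1*3368)*(-63 + 3*21) = (-2790 - 3368)*(-63 + 63) = -6158*0 = 0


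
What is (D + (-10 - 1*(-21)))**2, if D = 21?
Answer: 1024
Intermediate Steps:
(D + (-10 - 1*(-21)))**2 = (21 + (-10 - 1*(-21)))**2 = (21 + (-10 + 21))**2 = (21 + 11)**2 = 32**2 = 1024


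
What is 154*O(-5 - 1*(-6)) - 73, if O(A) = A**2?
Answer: 81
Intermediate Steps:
154*O(-5 - 1*(-6)) - 73 = 154*(-5 - 1*(-6))**2 - 73 = 154*(-5 + 6)**2 - 73 = 154*1**2 - 73 = 154*1 - 73 = 154 - 73 = 81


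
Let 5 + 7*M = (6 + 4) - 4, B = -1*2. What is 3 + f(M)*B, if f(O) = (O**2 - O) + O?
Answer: 145/49 ≈ 2.9592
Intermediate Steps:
B = -2
M = 1/7 (M = -5/7 + ((6 + 4) - 4)/7 = -5/7 + (10 - 4)/7 = -5/7 + (1/7)*6 = -5/7 + 6/7 = 1/7 ≈ 0.14286)
f(O) = O**2
3 + f(M)*B = 3 + (1/7)**2*(-2) = 3 + (1/49)*(-2) = 3 - 2/49 = 145/49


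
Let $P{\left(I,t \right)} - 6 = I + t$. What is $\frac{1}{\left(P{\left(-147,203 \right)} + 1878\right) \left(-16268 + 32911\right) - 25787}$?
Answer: $\frac{1}{32261633} \approx 3.0997 \cdot 10^{-8}$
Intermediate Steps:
$P{\left(I,t \right)} = 6 + I + t$ ($P{\left(I,t \right)} = 6 + \left(I + t\right) = 6 + I + t$)
$\frac{1}{\left(P{\left(-147,203 \right)} + 1878\right) \left(-16268 + 32911\right) - 25787} = \frac{1}{\left(\left(6 - 147 + 203\right) + 1878\right) \left(-16268 + 32911\right) - 25787} = \frac{1}{\left(62 + 1878\right) 16643 - 25787} = \frac{1}{1940 \cdot 16643 - 25787} = \frac{1}{32287420 - 25787} = \frac{1}{32261633}$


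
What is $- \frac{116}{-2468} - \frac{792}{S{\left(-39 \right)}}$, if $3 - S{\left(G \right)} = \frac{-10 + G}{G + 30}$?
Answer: $\frac{199937}{617} \approx 324.05$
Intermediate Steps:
$S{\left(G \right)} = 3 - \frac{-10 + G}{30 + G}$ ($S{\left(G \right)} = 3 - \frac{-10 + G}{G + 30} = 3 - \frac{-10 + G}{30 + G}$)
$- \frac{116}{-2468} - \frac{792}{S{\left(-39 \right)}} = - \frac{116}{-2468} - \frac{792}{2 \frac{1}{30 - 39} \left(50 - 39\right)} = \left(-116\right) \left(- \frac{1}{2468}\right) - \frac{792}{2 \frac{1}{-9} \cdot 11} = \frac{29}{617} - \frac{792}{2 \left(- \frac{1}{9}\right) 11} = \frac{29}{617} - \frac{792}{- \frac{22}{9}} = \frac{29}{617} - -324 = \frac{29}{617} + 324 = \frac{199937}{617}$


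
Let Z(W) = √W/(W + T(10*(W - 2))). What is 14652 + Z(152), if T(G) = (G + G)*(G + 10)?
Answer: 14652 + √38/2265076 ≈ 14652.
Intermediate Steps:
T(G) = 2*G*(10 + G) (T(G) = (2*G)*(10 + G) = 2*G*(10 + G))
Z(W) = √W/(W + 2*(-20 + 10*W)*(-10 + 10*W)) (Z(W) = √W/(W + 2*(10*(W - 2))*(10 + 10*(W - 2))) = √W/(W + 2*(10*(-2 + W))*(10 + 10*(-2 + W))) = √W/(W + 2*(-20 + 10*W)*(10 + (-20 + 10*W))) = √W/(W + 2*(-20 + 10*W)*(-10 + 10*W)))
14652 + Z(152) = 14652 + √152/(152 + 200*(-1 + 152)*(-2 + 152)) = 14652 + (2*√38)/(152 + 200*151*150) = 14652 + (2*√38)/(152 + 4530000) = 14652 + (2*√38)/4530152 = 14652 + (2*√38)*(1/4530152) = 14652 + √38/2265076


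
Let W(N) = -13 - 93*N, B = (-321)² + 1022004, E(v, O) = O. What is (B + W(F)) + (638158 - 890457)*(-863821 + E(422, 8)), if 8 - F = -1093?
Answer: 217940178726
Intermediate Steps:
F = 1101 (F = 8 - 1*(-1093) = 8 + 1093 = 1101)
B = 1125045 (B = 103041 + 1022004 = 1125045)
W(N) = -13 - 93*N
(B + W(F)) + (638158 - 890457)*(-863821 + E(422, 8)) = (1125045 + (-13 - 93*1101)) + (638158 - 890457)*(-863821 + 8) = (1125045 + (-13 - 102393)) - 252299*(-863813) = (1125045 - 102406) + 217939156087 = 1022639 + 217939156087 = 217940178726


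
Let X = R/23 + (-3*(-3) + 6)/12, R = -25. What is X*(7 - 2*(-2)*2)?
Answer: 225/92 ≈ 2.4457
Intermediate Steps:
X = 15/92 (X = -25/23 + (-3*(-3) + 6)/12 = -25*1/23 + (9 + 6)*(1/12) = -25/23 + 15*(1/12) = -25/23 + 5/4 = 15/92 ≈ 0.16304)
X*(7 - 2*(-2)*2) = 15*(7 - 2*(-2)*2)/92 = 15*(7 + 4*2)/92 = 15*(7 + 8)/92 = (15/92)*15 = 225/92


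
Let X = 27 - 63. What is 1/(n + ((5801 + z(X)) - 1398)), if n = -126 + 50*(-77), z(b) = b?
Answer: 1/391 ≈ 0.0025575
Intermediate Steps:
X = -36
n = -3976 (n = -126 - 3850 = -3976)
1/(n + ((5801 + z(X)) - 1398)) = 1/(-3976 + ((5801 - 36) - 1398)) = 1/(-3976 + (5765 - 1398)) = 1/(-3976 + 4367) = 1/391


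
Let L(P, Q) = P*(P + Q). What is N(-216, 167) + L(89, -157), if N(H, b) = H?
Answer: -6268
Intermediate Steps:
N(-216, 167) + L(89, -157) = -216 + 89*(89 - 157) = -216 + 89*(-68) = -216 - 6052 = -6268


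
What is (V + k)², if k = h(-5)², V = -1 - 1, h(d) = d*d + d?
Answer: 158404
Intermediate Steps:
h(d) = d + d² (h(d) = d² + d = d + d²)
V = -2
k = 400 (k = (-5*(1 - 5))² = (-5*(-4))² = 20² = 400)
(V + k)² = (-2 + 400)² = 398² = 158404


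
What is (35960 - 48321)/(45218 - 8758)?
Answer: -12361/36460 ≈ -0.33903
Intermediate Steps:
(35960 - 48321)/(45218 - 8758) = -12361/36460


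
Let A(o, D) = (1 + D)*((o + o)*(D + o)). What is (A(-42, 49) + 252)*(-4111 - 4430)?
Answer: 248953068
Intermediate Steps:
A(o, D) = 2*o*(1 + D)*(D + o) (A(o, D) = (1 + D)*((2*o)*(D + o)) = (1 + D)*(2*o*(D + o)) = 2*o*(1 + D)*(D + o))
(A(-42, 49) + 252)*(-4111 - 4430) = (2*(-42)*(49 - 42 + 49**2 + 49*(-42)) + 252)*(-4111 - 4430) = (2*(-42)*(49 - 42 + 2401 - 2058) + 252)*(-8541) = (2*(-42)*350 + 252)*(-8541) = (-29400 + 252)*(-8541) = -29148*(-8541) = 248953068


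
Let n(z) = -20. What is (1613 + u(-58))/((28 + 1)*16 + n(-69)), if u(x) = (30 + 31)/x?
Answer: 93493/25752 ≈ 3.6305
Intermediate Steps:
u(x) = 61/x
(1613 + u(-58))/((28 + 1)*16 + n(-69)) = (1613 + 61/(-58))/((28 + 1)*16 - 20) = (1613 + 61*(-1/58))/(29*16 - 20) = (1613 - 61/58)/(464 - 20) = (93493/58)/444 = (93493/58)*(1/444) = 93493/25752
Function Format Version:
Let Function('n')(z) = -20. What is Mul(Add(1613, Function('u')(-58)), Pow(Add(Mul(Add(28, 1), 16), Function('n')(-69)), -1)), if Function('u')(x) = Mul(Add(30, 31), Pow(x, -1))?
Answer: Rational(93493, 25752) ≈ 3.6305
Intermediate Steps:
Function('u')(x) = Mul(61, Pow(x, -1))
Mul(Add(1613, Function('u')(-58)), Pow(Add(Mul(Add(28, 1), 16), Function('n')(-69)), -1)) = Mul(Add(1613, Mul(61, Pow(-58, -1))), Pow(Add(Mul(Add(28, 1), 16), -20), -1)) = Mul(Add(1613, Mul(61, Rational(-1, 58))), Pow(Add(Mul(29, 16), -20), -1)) = Mul(Add(1613, Rational(-61, 58)), Pow(Add(464, -20), -1)) = Mul(Rational(93493, 58), Pow(444, -1)) = Mul(Rational(93493, 58), Rational(1, 444)) = Rational(93493, 25752)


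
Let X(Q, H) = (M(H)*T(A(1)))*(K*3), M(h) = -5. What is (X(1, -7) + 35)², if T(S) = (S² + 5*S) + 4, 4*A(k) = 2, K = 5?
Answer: 3553225/16 ≈ 2.2208e+5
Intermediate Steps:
A(k) = ½ (A(k) = (¼)*2 = ½)
T(S) = 4 + S² + 5*S
X(Q, H) = -2025/4 (X(Q, H) = (-5*(4 + (½)² + 5*(½)))*(5*3) = -5*(4 + ¼ + 5/2)*15 = -5*27/4*15 = -135/4*15 = -2025/4)
(X(1, -7) + 35)² = (-2025/4 + 35)² = (-1885/4)² = 3553225/16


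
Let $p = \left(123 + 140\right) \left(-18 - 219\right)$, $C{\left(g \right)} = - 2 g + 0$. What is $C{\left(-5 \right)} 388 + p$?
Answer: $-58451$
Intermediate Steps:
$C{\left(g \right)} = - 2 g$
$p = -62331$ ($p = 263 \left(-237\right) = -62331$)
$C{\left(-5 \right)} 388 + p = \left(-2\right) \left(-5\right) 388 - 62331 = 10 \cdot 388 - 62331 = 3880 - 62331 = -58451$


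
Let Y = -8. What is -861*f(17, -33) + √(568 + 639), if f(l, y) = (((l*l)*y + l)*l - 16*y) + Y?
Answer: 138896520 + √1207 ≈ 1.3890e+8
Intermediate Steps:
f(l, y) = -8 - 16*y + l*(l + y*l²) (f(l, y) = (((l*l)*y + l)*l - 16*y) - 8 = ((l²*y + l)*l - 16*y) - 8 = ((y*l² + l)*l - 16*y) - 8 = ((l + y*l²)*l - 16*y) - 8 = (l*(l + y*l²) - 16*y) - 8 = (-16*y + l*(l + y*l²)) - 8 = -8 - 16*y + l*(l + y*l²))
-861*f(17, -33) + √(568 + 639) = -861*(-8 + 17² - 16*(-33) - 33*17³) + √(568 + 639) = -861*(-8 + 289 + 528 - 33*4913) + √1207 = -861*(-8 + 289 + 528 - 162129) + √1207 = -861*(-161320) + √1207 = 138896520 + √1207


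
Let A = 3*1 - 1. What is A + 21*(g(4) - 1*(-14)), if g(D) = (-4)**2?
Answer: 632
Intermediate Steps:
g(D) = 16
A = 2 (A = 3 - 1 = 2)
A + 21*(g(4) - 1*(-14)) = 2 + 21*(16 - 1*(-14)) = 2 + 21*(16 + 14) = 2 + 21*30 = 2 + 630 = 632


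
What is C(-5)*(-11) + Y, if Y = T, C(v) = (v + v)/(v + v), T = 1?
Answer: -10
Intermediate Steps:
C(v) = 1 (C(v) = (2*v)/((2*v)) = (2*v)*(1/(2*v)) = 1)
Y = 1
C(-5)*(-11) + Y = 1*(-11) + 1 = -11 + 1 = -10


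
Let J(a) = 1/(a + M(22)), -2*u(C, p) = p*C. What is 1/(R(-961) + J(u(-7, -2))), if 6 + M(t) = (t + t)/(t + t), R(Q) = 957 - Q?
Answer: 12/23015 ≈ 0.00052140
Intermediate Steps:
u(C, p) = -C*p/2 (u(C, p) = -p*C/2 = -C*p/2)
M(t) = -5 (M(t) = -6 + (t + t)/(t + t) = -6 + (2*t)/((2*t)) = -6 + (2*t)*(1/(2*t)) = -6 + 1 = -5)
J(a) = 1/(-5 + a) (J(a) = 1/(a - 5) = 1/(-5 + a))
1/(R(-961) + J(u(-7, -2))) = 1/((957 - 1*(-961)) + 1/(-5 - 1/2*(-7)*(-2))) = 1/((957 + 961) + 1/(-5 - 7)) = 1/(1918 + 1/(-12)) = 1/(1918 - 1/12) = 1/(23015/12) = 12/23015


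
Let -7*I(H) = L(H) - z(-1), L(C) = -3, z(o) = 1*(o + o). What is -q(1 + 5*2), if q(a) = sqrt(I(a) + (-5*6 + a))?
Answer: -2*I*sqrt(231)/7 ≈ -4.3425*I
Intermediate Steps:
z(o) = 2*o (z(o) = 1*(2*o) = 2*o)
I(H) = 1/7 (I(H) = -(-3 - 2*(-1))/7 = -(-3 - 1*(-2))/7 = -(-3 + 2)/7 = -1/7*(-1) = 1/7)
q(a) = sqrt(-209/7 + a) (q(a) = sqrt(1/7 + (-5*6 + a)) = sqrt(1/7 + (-30 + a)) = sqrt(-209/7 + a))
-q(1 + 5*2) = -sqrt(-1463 + 49*(1 + 5*2))/7 = -sqrt(-1463 + 49*(1 + 10))/7 = -sqrt(-1463 + 49*11)/7 = -sqrt(-1463 + 539)/7 = -sqrt(-924)/7 = -2*I*sqrt(231)/7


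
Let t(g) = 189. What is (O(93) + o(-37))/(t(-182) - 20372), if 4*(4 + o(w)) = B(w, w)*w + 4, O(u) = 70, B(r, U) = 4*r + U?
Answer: -7113/80732 ≈ -0.088106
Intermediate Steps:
B(r, U) = U + 4*r
o(w) = -3 + 5*w**2/4 (o(w) = -4 + ((w + 4*w)*w + 4)/4 = -4 + ((5*w)*w + 4)/4 = -4 + (5*w**2 + 4)/4 = -4 + (4 + 5*w**2)/4 = -4 + (1 + 5*w**2/4) = -3 + 5*w**2/4)
(O(93) + o(-37))/(t(-182) - 20372) = (70 + (-3 + (5/4)*(-37)**2))/(189 - 20372) = (70 + (-3 + (5/4)*1369))/(-20183) = (70 + (-3 + 6845/4))*(-1/20183) = (70 + 6833/4)*(-1/20183) = (7113/4)*(-1/20183) = -7113/80732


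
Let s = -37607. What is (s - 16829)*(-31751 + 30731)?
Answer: 55524720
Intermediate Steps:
(s - 16829)*(-31751 + 30731) = (-37607 - 16829)*(-31751 + 30731) = -54436*(-1020) = 55524720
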